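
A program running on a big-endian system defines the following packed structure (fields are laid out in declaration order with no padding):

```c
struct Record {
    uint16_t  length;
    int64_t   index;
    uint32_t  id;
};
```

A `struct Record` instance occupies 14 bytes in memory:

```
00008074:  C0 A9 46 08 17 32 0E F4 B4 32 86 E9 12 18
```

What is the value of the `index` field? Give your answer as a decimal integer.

`index` follows `length` (2 bytes), so it starts at byte offset 2 and occupies 8 bytes.
Bytes at offsets 2..9: 46 08 17 32 0E F4 B4 32.
Big-endian: lowest address holds the most-significant byte.
The bytes are already most-significant first: 0x460817320EF4B432.
0x460817320EF4B432 = 5046308886235362354.

5046308886235362354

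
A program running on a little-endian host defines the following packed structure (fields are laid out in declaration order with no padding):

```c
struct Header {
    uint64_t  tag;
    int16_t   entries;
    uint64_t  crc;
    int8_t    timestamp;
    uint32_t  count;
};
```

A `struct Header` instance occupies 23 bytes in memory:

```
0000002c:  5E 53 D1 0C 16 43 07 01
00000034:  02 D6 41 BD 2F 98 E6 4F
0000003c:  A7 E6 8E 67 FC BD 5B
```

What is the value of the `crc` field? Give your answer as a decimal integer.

16620340801648442689

`crc` follows `tag` (8 B), `entries` (2 B), so it starts at offset 8 + 2 = 10 and occupies 8 bytes.
Bytes at offsets 10..17: 41 BD 2F 98 E6 4F A7 E6.
Little-endian stores the least-significant byte at the lowest address.
Reassemble most-significant byte first: E6 A7 4F E6 98 2F BD 41 → 0xE6A74FE6982FBD41.
0xE6A74FE6982FBD41 = 16620340801648442689.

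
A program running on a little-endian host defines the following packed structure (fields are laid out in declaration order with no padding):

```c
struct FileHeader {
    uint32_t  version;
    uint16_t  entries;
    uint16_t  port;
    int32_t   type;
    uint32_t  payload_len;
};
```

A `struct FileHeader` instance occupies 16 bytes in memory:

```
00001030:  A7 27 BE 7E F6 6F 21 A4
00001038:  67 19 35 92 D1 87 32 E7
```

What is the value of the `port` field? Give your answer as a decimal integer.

`port` follows `version` (4 B), `entries` (2 B), so it starts at offset 4 + 2 = 6 and occupies 2 bytes.
Bytes at offsets 6..7: 21 A4.
In little-endian order the low byte comes first in memory.
Reassemble most-significant byte first: A4 21 → 0xA421.
0xA421 = 42017.

42017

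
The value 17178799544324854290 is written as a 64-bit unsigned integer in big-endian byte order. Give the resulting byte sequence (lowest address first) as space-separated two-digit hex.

EE 67 5B 2B 1B 20 12 12

17178799544324854290 in hexadecimal, padded to 64 bits, is 0xEE675B2B1B201212.
Split into bytes (most-significant first): EE 67 5B 2B 1B 20 12 12.
Big-endian stores the most-significant byte at the lowest address.
So the memory order matches the most-significant-first order: EE 67 5B 2B 1B 20 12 12.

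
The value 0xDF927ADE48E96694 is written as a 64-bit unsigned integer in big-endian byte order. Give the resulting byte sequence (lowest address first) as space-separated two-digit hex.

DF 92 7A DE 48 E9 66 94

Split into bytes (most-significant first): DF 92 7A DE 48 E9 66 94.
Big-endian: lowest address holds the most-significant byte.
So the memory order matches the most-significant-first order: DF 92 7A DE 48 E9 66 94.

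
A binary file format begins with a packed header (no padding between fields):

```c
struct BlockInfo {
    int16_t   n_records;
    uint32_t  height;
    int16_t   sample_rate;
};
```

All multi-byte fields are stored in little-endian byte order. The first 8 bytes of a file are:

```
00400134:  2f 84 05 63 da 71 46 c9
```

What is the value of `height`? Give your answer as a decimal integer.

`height` follows `n_records` (2 bytes), so it starts at byte offset 2 and occupies 4 bytes.
Bytes at offsets 2..5: 05 63 DA 71.
Little-endian: lowest address holds the least-significant byte.
Reassemble most-significant byte first: 71 DA 63 05 → 0x71DA6305.
0x71DA6305 = 1910137605.

1910137605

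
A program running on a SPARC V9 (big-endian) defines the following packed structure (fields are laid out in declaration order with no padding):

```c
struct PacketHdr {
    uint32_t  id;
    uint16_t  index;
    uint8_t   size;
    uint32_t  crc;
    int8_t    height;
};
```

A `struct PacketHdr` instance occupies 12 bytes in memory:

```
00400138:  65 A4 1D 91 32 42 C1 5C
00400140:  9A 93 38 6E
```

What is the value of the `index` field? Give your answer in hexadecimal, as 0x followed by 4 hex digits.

`index` follows `id` (4 bytes), so it starts at byte offset 4 and occupies 2 bytes.
Bytes at offsets 4..5: 32 42.
Big-endian: lowest address holds the most-significant byte.
The bytes are already most-significant first: 0x3242.

0x3242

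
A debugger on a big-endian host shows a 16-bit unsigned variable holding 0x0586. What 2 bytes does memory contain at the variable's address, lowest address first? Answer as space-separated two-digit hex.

05 86

Split into bytes (most-significant first): 05 86.
In big-endian order the high byte comes first in memory.
So the memory order matches the most-significant-first order: 05 86.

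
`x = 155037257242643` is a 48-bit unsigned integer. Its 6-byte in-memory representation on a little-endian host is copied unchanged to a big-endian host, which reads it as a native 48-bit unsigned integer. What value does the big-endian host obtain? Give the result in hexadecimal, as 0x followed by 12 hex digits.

0x1318A56C018D

155037257242643 in 48-bit hexadecimal is 0x8D016CA51813.
Stored little-endian, the bytes at ascending addresses are 13 18 A5 6C 01 8D.
Read back as big-endian, the last byte is least significant, giving 0x1318A56C018D.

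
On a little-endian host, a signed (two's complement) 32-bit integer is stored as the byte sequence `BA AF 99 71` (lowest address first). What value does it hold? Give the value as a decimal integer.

1905897402

In little-endian order the low byte comes first in memory.
Reassemble most-significant byte first: 71 99 AF BA → 0x7199AFBA.
0x7199AFBA = 1905897402.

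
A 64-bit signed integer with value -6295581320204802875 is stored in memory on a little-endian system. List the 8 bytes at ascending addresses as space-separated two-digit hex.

Two's complement of -6295581320204802875 in 64 bits: 6295581320204802875 = 0x575E65DAF5645B3B; invert → 0xA8A19A250A9BA4C4; add 1 → 0xA8A19A250A9BA4C5.
Split into bytes (most-significant first): A8 A1 9A 25 0A 9B A4 C5.
In little-endian order the low byte comes first in memory.
So at ascending addresses the bytes are C5 A4 9B 0A 25 9A A1 A8.

C5 A4 9B 0A 25 9A A1 A8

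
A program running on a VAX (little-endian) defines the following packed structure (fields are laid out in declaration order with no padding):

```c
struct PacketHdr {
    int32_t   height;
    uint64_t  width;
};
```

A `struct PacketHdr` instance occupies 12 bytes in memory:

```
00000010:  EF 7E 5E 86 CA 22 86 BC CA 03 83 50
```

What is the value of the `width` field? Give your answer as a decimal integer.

`width` follows `height` (4 bytes), so it starts at byte offset 4 and occupies 8 bytes.
Bytes at offsets 4..11: CA 22 86 BC CA 03 83 50.
Little-endian: lowest address holds the least-significant byte.
Reassemble most-significant byte first: 50 83 03 CA BC 86 22 CA → 0x508303CABC8622CA.
0x508303CABC8622CA = 5801484914264515274.

5801484914264515274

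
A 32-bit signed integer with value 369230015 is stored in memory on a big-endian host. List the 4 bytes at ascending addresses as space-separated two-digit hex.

369230015 in hexadecimal, padded to 32 bits, is 0x160200BF.
Split into bytes (most-significant first): 16 02 00 BF.
Big-endian stores the most-significant byte at the lowest address.
So the memory order matches the most-significant-first order: 16 02 00 BF.

16 02 00 BF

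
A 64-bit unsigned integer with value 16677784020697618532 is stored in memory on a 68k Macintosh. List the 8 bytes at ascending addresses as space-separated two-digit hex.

E7 73 64 34 42 5E 18 64

16677784020697618532 in hexadecimal, padded to 64 bits, is 0xE7736434425E1864.
Split into bytes (most-significant first): E7 73 64 34 42 5E 18 64.
Big-endian stores the most-significant byte at the lowest address.
So the memory order matches the most-significant-first order: E7 73 64 34 42 5E 18 64.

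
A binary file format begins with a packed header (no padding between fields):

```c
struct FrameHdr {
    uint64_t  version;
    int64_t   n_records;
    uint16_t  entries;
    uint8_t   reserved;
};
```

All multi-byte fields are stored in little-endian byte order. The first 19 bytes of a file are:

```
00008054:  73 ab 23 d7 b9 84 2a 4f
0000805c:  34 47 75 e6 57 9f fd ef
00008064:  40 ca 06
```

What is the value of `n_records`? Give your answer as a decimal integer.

-1153590729659562188

`n_records` follows `version` (8 bytes), so it starts at byte offset 8 and occupies 8 bytes.
Bytes at offsets 8..15: 34 47 75 E6 57 9F FD EF.
Little-endian stores the least-significant byte at the lowest address.
Reassemble most-significant byte first: EF FD 9F 57 E6 75 47 34 → 0xEFFD9F57E6754734.
Top bit is set, so as a signed 64-bit value this is 0xEFFD9F57E6754734 − 2^64 = -1153590729659562188.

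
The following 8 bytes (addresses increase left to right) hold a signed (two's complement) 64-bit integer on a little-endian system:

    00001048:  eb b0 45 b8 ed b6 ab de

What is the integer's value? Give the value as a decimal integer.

-2401624844156948245

In little-endian order the low byte comes first in memory.
Reassemble most-significant byte first: DE AB B6 ED B8 45 B0 EB → 0xDEABB6EDB845B0EB.
Top bit is set, so as a signed 64-bit value this is 0xDEABB6EDB845B0EB − 2^64 = -2401624844156948245.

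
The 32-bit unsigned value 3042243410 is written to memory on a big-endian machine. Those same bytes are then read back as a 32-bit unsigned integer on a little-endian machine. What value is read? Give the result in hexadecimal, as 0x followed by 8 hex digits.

0x52F354B5

3042243410 in 32-bit hexadecimal is 0xB554F352.
Stored big-endian, the bytes at ascending addresses are B5 54 F3 52.
Read back as little-endian, the first byte is least significant, giving 0x52F354B5.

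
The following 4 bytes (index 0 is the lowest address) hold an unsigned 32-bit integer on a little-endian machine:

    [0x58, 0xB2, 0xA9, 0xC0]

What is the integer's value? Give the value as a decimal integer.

Little-endian: lowest address holds the least-significant byte.
Reassemble most-significant byte first: C0 A9 B2 58 → 0xC0A9B258.
0xC0A9B258 = 3232346712.

3232346712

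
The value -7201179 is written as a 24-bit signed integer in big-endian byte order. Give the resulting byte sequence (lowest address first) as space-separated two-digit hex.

92 1E 65

Two's complement of -7201179 in 24 bits: 7201179 = 0x6DE19B; invert → 0x921E64; add 1 → 0x921E65.
Split into bytes (most-significant first): 92 1E 65.
Big-endian: lowest address holds the most-significant byte.
So the memory order matches the most-significant-first order: 92 1E 65.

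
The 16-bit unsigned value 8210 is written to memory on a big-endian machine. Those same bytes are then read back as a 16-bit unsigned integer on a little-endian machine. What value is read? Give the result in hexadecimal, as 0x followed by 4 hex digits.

0x1220

8210 in 16-bit hexadecimal is 0x2012.
Stored big-endian, the bytes at ascending addresses are 20 12.
Read back as little-endian, the first byte is least significant, giving 0x1220.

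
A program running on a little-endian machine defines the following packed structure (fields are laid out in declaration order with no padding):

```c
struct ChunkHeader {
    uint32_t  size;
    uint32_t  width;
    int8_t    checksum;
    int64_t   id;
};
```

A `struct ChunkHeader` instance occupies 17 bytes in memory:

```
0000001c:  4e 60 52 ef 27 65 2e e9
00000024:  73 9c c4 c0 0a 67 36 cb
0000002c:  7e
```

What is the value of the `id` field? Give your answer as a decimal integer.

`id` follows `size` (4 B), `width` (4 B), `checksum` (1 B), so it starts at offset 4 + 4 + 1 = 9 and occupies 8 bytes.
Bytes at offsets 9..16: 9C C4 C0 0A 67 36 CB 7E.
Little-endian: lowest address holds the least-significant byte.
Reassemble most-significant byte first: 7E CB 36 67 0A C0 C4 9C → 0x7ECB36670AC0C49C.
0x7ECB36670AC0C49C = 9136456085241119900.

9136456085241119900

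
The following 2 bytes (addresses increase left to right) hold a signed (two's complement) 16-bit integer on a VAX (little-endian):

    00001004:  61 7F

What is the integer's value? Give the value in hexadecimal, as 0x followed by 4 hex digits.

In little-endian order the low byte comes first in memory.
Reassemble most-significant byte first: 7F 61 → 0x7F61.

0x7F61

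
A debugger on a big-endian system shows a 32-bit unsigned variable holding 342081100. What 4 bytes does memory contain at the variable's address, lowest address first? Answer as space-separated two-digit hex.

342081100 in hexadecimal, padded to 32 bits, is 0x1463BE4C.
Split into bytes (most-significant first): 14 63 BE 4C.
Big-endian: lowest address holds the most-significant byte.
So the memory order matches the most-significant-first order: 14 63 BE 4C.

14 63 BE 4C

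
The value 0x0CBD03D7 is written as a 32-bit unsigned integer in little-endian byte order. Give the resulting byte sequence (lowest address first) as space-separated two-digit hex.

Split into bytes (most-significant first): 0C BD 03 D7.
In little-endian order the low byte comes first in memory.
So at ascending addresses the bytes are D7 03 BD 0C.

D7 03 BD 0C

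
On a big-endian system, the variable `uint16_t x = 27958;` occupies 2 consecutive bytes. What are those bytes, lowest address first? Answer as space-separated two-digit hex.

6D 36

27958 in hexadecimal, padded to 16 bits, is 0x6D36.
Split into bytes (most-significant first): 6D 36.
Big-endian stores the most-significant byte at the lowest address.
So the memory order matches the most-significant-first order: 6D 36.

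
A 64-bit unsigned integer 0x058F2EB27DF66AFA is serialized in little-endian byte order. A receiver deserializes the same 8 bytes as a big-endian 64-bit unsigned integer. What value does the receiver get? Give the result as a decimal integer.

Stored little-endian, the bytes at ascending addresses are FA 6A F6 7D B2 2E 8F 05.
Read back as big-endian, the last byte is least significant, giving 0xFA6AF67DB22E8F05.
0xFA6AF67DB22E8F05 = 18044505876734054149.

18044505876734054149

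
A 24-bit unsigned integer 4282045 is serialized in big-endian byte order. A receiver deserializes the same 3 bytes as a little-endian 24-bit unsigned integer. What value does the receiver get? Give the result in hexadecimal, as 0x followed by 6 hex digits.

4282045 in 24-bit hexadecimal is 0x4156BD.
Stored big-endian, the bytes at ascending addresses are 41 56 BD.
Read back as little-endian, the first byte is least significant, giving 0xBD5641.

0xBD5641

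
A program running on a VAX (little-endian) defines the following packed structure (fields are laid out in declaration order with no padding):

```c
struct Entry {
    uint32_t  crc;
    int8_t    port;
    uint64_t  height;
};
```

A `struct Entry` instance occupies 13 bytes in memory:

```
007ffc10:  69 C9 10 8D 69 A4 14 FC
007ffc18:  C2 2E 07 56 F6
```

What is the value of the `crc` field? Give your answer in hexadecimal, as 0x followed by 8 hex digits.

0x8D10C969

`crc` is the first field, at byte offset 0, occupying 4 bytes.
Bytes at offsets 0..3: 69 C9 10 8D.
Little-endian: lowest address holds the least-significant byte.
Reassemble most-significant byte first: 8D 10 C9 69 → 0x8D10C969.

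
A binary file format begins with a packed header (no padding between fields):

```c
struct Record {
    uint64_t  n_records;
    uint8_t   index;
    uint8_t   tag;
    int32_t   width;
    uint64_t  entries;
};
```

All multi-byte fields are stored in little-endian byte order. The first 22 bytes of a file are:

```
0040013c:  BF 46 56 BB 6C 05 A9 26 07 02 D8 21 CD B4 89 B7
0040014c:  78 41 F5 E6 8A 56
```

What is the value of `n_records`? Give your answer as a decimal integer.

`n_records` is the first field, at byte offset 0, occupying 8 bytes.
Bytes at offsets 0..7: BF 46 56 BB 6C 05 A9 26.
In little-endian order the low byte comes first in memory.
Reassemble most-significant byte first: 26 A9 05 6C BB 56 46 BF → 0x26A9056CBB5646BF.
0x26A9056CBB5646BF = 2785763809062962879.

2785763809062962879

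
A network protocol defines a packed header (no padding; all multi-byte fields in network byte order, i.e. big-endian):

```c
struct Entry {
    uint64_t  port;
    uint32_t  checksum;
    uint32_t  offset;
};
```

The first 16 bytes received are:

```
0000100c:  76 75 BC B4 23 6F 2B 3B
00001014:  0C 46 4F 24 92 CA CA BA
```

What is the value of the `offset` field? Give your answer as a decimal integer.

`offset` follows `port` (8 B), `checksum` (4 B), so it starts at offset 8 + 4 = 12 and occupies 4 bytes.
Bytes at offsets 12..15: 92 CA CA BA.
In big-endian order the high byte comes first in memory.
The bytes are already most-significant first: 0x92CACABA.
0x92CACABA = 2462763706.

2462763706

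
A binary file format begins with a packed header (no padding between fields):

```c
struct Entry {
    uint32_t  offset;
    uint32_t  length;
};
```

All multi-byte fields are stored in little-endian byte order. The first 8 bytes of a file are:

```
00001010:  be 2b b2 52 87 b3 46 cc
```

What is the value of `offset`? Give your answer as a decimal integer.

`offset` is the first field, at byte offset 0, occupying 4 bytes.
Bytes at offsets 0..3: BE 2B B2 52.
Little-endian: lowest address holds the least-significant byte.
Reassemble most-significant byte first: 52 B2 2B BE → 0x52B22BBE.
0x52B22BBE = 1387408318.

1387408318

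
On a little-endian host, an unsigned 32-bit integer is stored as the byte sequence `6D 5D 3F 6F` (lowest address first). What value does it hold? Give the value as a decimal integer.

1866423661

Little-endian stores the least-significant byte at the lowest address.
Reassemble most-significant byte first: 6F 3F 5D 6D → 0x6F3F5D6D.
0x6F3F5D6D = 1866423661.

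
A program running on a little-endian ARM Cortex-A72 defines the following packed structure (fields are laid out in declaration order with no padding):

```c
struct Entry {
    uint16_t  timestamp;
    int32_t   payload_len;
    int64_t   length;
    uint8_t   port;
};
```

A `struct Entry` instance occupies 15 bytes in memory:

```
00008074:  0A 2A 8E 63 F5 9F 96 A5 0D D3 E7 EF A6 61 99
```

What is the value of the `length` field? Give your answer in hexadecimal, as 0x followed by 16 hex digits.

`length` follows `timestamp` (2 B), `payload_len` (4 B), so it starts at offset 2 + 4 = 6 and occupies 8 bytes.
Bytes at offsets 6..13: 96 A5 0D D3 E7 EF A6 61.
In little-endian order the low byte comes first in memory.
Reassemble most-significant byte first: 61 A6 EF E7 D3 0D A5 96 → 0x61A6EFE7D30DA596.

0x61A6EFE7D30DA596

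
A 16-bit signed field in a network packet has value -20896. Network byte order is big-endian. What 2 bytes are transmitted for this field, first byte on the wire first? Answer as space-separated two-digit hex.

Two's complement of -20896 in 16 bits: 20896 = 0x51A0; invert → 0xAE5F; add 1 → 0xAE60.
Split into bytes (most-significant first): AE 60.
Big-endian stores the most-significant byte at the lowest address.
So the memory order matches the most-significant-first order: AE 60.

AE 60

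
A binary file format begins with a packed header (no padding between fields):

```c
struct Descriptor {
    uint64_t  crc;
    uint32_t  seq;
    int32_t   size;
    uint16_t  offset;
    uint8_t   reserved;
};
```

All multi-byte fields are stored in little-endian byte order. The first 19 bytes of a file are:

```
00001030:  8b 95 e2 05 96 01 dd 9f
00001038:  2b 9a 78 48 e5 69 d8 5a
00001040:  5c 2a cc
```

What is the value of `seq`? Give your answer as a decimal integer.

1215863339

`seq` follows `crc` (8 bytes), so it starts at byte offset 8 and occupies 4 bytes.
Bytes at offsets 8..11: 2B 9A 78 48.
Little-endian stores the least-significant byte at the lowest address.
Reassemble most-significant byte first: 48 78 9A 2B → 0x48789A2B.
0x48789A2B = 1215863339.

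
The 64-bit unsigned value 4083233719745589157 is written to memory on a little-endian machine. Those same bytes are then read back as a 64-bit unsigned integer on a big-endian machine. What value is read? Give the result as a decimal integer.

4083233719745589157 in 64-bit hexadecimal is 0x38AA8F6F28552FA5.
Stored little-endian, the bytes at ascending addresses are A5 2F 55 28 6F 8F AA 38.
Read back as big-endian, the last byte is least significant, giving 0xA52F55286F8FAA38.
0xA52F55286F8FAA38 = 11902825972322249272.

11902825972322249272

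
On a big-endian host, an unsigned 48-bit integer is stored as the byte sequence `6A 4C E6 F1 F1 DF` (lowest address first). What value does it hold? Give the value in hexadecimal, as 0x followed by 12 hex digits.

0x6A4CE6F1F1DF

Big-endian: lowest address holds the most-significant byte.
The bytes are already most-significant first: 0x6A4CE6F1F1DF.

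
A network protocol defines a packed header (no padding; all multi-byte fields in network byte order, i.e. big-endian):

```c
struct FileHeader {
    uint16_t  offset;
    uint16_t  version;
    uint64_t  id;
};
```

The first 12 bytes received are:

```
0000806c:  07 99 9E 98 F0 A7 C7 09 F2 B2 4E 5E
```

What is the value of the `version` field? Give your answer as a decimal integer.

`version` follows `offset` (2 bytes), so it starts at byte offset 2 and occupies 2 bytes.
Bytes at offsets 2..3: 9E 98.
Big-endian stores the most-significant byte at the lowest address.
The bytes are already most-significant first: 0x9E98.
0x9E98 = 40600.

40600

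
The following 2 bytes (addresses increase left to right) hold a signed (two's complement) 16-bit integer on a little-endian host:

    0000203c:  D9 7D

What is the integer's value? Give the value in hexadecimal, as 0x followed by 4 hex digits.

Little-endian: lowest address holds the least-significant byte.
Reassemble most-significant byte first: 7D D9 → 0x7DD9.

0x7DD9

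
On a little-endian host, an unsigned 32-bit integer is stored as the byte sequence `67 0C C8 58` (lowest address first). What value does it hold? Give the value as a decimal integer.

In little-endian order the low byte comes first in memory.
Reassemble most-significant byte first: 58 C8 0C 67 → 0x58C80C67.
0x58C80C67 = 1489505383.

1489505383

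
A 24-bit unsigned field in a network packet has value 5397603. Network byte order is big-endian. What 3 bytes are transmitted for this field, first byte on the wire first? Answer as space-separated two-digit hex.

5397603 in hexadecimal, padded to 24 bits, is 0x525C63.
Split into bytes (most-significant first): 52 5C 63.
In big-endian order the high byte comes first in memory.
So the memory order matches the most-significant-first order: 52 5C 63.

52 5C 63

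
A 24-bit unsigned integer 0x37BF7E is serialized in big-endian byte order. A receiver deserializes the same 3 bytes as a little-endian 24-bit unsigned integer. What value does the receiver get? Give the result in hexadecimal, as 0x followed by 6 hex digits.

Stored big-endian, the bytes at ascending addresses are 37 BF 7E.
Read back as little-endian, the first byte is least significant, giving 0x7EBF37.

0x7EBF37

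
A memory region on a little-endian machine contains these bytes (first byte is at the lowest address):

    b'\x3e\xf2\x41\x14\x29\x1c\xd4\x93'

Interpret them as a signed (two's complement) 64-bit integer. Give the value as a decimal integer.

-7794574092312382914

Little-endian stores the least-significant byte at the lowest address.
Reassemble most-significant byte first: 93 D4 1C 29 14 41 F2 3E → 0x93D41C291441F23E.
Top bit is set, so as a signed 64-bit value this is 0x93D41C291441F23E − 2^64 = -7794574092312382914.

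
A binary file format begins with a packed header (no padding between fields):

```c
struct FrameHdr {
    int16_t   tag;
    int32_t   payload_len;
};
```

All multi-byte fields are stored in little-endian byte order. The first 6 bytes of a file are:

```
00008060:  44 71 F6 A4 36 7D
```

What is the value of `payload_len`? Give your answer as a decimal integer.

`payload_len` follows `tag` (2 bytes), so it starts at byte offset 2 and occupies 4 bytes.
Bytes at offsets 2..5: F6 A4 36 7D.
Little-endian stores the least-significant byte at the lowest address.
Reassemble most-significant byte first: 7D 36 A4 F6 → 0x7D36A4F6.
0x7D36A4F6 = 2100733174.

2100733174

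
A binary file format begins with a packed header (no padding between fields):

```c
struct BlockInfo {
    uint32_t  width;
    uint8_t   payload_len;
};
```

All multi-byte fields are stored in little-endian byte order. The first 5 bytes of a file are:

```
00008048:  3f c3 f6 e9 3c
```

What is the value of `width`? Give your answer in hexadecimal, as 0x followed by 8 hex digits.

`width` is the first field, at byte offset 0, occupying 4 bytes.
Bytes at offsets 0..3: 3F C3 F6 E9.
Little-endian: lowest address holds the least-significant byte.
Reassemble most-significant byte first: E9 F6 C3 3F → 0xE9F6C33F.

0xE9F6C33F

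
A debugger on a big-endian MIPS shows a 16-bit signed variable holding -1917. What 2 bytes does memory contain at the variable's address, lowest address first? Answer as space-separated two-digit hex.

F8 83

Two's complement of -1917 in 16 bits: 1917 = 0x077D; invert → 0xF882; add 1 → 0xF883.
Split into bytes (most-significant first): F8 83.
Big-endian: lowest address holds the most-significant byte.
So the memory order matches the most-significant-first order: F8 83.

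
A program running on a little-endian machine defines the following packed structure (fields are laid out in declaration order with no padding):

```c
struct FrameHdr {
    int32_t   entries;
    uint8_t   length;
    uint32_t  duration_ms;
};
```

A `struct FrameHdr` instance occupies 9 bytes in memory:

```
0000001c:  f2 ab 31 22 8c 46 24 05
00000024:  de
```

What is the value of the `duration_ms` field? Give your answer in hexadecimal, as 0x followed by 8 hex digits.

`duration_ms` follows `entries` (4 B), `length` (1 B), so it starts at offset 4 + 1 = 5 and occupies 4 bytes.
Bytes at offsets 5..8: 46 24 05 DE.
In little-endian order the low byte comes first in memory.
Reassemble most-significant byte first: DE 05 24 46 → 0xDE052446.

0xDE052446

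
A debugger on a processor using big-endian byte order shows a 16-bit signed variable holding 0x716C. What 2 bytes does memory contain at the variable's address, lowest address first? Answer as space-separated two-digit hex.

Split into bytes (most-significant first): 71 6C.
Big-endian stores the most-significant byte at the lowest address.
So the memory order matches the most-significant-first order: 71 6C.

71 6C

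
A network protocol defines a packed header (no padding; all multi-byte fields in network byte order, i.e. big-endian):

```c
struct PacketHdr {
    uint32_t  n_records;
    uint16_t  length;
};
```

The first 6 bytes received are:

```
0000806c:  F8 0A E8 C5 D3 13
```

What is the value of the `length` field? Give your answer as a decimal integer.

`length` follows `n_records` (4 bytes), so it starts at byte offset 4 and occupies 2 bytes.
Bytes at offsets 4..5: D3 13.
In big-endian order the high byte comes first in memory.
The bytes are already most-significant first: 0xD313.
0xD313 = 54035.

54035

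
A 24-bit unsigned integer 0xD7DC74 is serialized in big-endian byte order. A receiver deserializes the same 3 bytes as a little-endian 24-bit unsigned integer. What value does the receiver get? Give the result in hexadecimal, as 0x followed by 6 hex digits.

0x74DCD7

Stored big-endian, the bytes at ascending addresses are D7 DC 74.
Read back as little-endian, the first byte is least significant, giving 0x74DCD7.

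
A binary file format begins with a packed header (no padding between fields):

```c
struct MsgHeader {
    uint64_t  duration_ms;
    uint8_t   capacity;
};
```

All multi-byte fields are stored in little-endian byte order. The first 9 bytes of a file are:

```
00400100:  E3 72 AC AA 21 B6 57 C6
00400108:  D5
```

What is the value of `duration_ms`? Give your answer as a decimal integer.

14292092198197162723

`duration_ms` is the first field, at byte offset 0, occupying 8 bytes.
Bytes at offsets 0..7: E3 72 AC AA 21 B6 57 C6.
Little-endian: lowest address holds the least-significant byte.
Reassemble most-significant byte first: C6 57 B6 21 AA AC 72 E3 → 0xC657B621AAAC72E3.
0xC657B621AAAC72E3 = 14292092198197162723.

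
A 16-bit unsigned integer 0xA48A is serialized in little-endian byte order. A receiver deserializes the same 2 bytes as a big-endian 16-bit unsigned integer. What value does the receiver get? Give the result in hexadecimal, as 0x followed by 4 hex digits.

Stored little-endian, the bytes at ascending addresses are 8A A4.
Read back as big-endian, the last byte is least significant, giving 0x8AA4.

0x8AA4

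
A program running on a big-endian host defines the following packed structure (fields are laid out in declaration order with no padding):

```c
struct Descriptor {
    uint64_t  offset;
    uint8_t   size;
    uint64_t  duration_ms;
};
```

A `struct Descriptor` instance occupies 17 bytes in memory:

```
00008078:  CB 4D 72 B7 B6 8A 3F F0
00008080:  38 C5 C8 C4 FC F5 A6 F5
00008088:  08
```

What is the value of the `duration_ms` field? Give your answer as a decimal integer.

`duration_ms` follows `offset` (8 B), `size` (1 B), so it starts at offset 8 + 1 = 9 and occupies 8 bytes.
Bytes at offsets 9..16: C5 C8 C4 FC F5 A6 F5 08.
In big-endian order the high byte comes first in memory.
The bytes are already most-significant first: 0xC5C8C4FCF5A6F508.
0xC5C8C4FCF5A6F508 = 14251857611546096904.

14251857611546096904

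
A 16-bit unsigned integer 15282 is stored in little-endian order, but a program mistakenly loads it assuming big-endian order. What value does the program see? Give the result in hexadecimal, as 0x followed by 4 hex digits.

0xB23B

15282 in 16-bit hexadecimal is 0x3BB2.
Stored little-endian, the bytes at ascending addresses are B2 3B.
Read back as big-endian, the last byte is least significant, giving 0xB23B.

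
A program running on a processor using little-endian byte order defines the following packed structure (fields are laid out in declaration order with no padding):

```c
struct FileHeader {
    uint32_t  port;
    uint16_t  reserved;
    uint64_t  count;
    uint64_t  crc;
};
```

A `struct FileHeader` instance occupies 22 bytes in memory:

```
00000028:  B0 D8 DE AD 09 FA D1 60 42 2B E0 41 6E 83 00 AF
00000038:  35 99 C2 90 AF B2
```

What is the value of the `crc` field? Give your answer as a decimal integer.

`crc` follows `port` (4 B), `reserved` (2 B), `count` (8 B), so it starts at offset 4 + 2 + 8 = 14 and occupies 8 bytes.
Bytes at offsets 14..21: 00 AF 35 99 C2 90 AF B2.
In little-endian order the low byte comes first in memory.
Reassemble most-significant byte first: B2 AF 90 C2 99 35 AF 00 → 0xB2AF90C29935AF00.
0xB2AF90C29935AF00 = 12875669025144024832.

12875669025144024832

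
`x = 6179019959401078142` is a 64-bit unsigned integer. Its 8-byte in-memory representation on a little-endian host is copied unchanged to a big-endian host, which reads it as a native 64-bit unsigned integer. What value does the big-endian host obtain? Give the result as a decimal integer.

9105476133403082837

6179019959401078142 in 64-bit hexadecimal is 0x55C049EA4C265D7E.
Stored little-endian, the bytes at ascending addresses are 7E 5D 26 4C EA 49 C0 55.
Read back as big-endian, the last byte is least significant, giving 0x7E5D264CEA49C055.
0x7E5D264CEA49C055 = 9105476133403082837.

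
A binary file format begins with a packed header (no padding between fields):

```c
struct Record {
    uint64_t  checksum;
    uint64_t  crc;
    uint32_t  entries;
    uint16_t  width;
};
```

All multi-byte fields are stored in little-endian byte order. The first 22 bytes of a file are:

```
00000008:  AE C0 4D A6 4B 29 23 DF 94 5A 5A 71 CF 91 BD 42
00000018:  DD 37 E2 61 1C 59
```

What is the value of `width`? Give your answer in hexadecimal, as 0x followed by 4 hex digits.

`width` follows `checksum` (8 B), `crc` (8 B), `entries` (4 B), so it starts at offset 8 + 8 + 4 = 20 and occupies 2 bytes.
Bytes at offsets 20..21: 1C 59.
In little-endian order the low byte comes first in memory.
Reassemble most-significant byte first: 59 1C → 0x591C.

0x591C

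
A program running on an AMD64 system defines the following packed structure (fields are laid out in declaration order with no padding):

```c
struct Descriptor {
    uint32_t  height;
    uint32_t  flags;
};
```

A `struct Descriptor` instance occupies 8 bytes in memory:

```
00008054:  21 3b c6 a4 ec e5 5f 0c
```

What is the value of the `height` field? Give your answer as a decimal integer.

2764454689

`height` is the first field, at byte offset 0, occupying 4 bytes.
Bytes at offsets 0..3: 21 3B C6 A4.
Little-endian: lowest address holds the least-significant byte.
Reassemble most-significant byte first: A4 C6 3B 21 → 0xA4C63B21.
0xA4C63B21 = 2764454689.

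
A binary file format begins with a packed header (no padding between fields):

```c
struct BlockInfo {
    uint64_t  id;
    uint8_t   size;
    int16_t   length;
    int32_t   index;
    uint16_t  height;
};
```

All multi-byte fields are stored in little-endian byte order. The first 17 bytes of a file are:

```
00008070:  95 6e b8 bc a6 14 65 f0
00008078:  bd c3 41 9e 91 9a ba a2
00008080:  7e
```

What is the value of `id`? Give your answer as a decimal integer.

17322274248113811093

`id` is the first field, at byte offset 0, occupying 8 bytes.
Bytes at offsets 0..7: 95 6E B8 BC A6 14 65 F0.
Little-endian stores the least-significant byte at the lowest address.
Reassemble most-significant byte first: F0 65 14 A6 BC B8 6E 95 → 0xF06514A6BCB86E95.
0xF06514A6BCB86E95 = 17322274248113811093.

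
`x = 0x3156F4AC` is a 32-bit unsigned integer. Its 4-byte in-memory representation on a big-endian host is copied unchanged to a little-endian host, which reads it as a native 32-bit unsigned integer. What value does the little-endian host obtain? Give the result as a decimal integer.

Stored big-endian, the bytes at ascending addresses are 31 56 F4 AC.
Read back as little-endian, the first byte is least significant, giving 0xACF45631.
0xACF45631 = 2901694001.

2901694001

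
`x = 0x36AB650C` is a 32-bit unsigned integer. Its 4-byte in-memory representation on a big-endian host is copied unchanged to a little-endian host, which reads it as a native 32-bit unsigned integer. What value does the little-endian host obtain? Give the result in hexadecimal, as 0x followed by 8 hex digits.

Stored big-endian, the bytes at ascending addresses are 36 AB 65 0C.
Read back as little-endian, the first byte is least significant, giving 0x0C65AB36.

0x0C65AB36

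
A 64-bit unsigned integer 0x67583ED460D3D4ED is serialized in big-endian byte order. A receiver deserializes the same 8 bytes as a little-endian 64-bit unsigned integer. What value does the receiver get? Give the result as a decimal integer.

Stored big-endian, the bytes at ascending addresses are 67 58 3E D4 60 D3 D4 ED.
Read back as little-endian, the first byte is least significant, giving 0xEDD4D360D43E5867.
0xEDD4D360D43E5867 = 17137554894882756711.

17137554894882756711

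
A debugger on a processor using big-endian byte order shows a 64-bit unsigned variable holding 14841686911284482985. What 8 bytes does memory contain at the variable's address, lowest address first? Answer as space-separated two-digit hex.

CD F8 43 9C 76 AD 13 A9

14841686911284482985 in hexadecimal, padded to 64 bits, is 0xCDF8439C76AD13A9.
Split into bytes (most-significant first): CD F8 43 9C 76 AD 13 A9.
Big-endian stores the most-significant byte at the lowest address.
So the memory order matches the most-significant-first order: CD F8 43 9C 76 AD 13 A9.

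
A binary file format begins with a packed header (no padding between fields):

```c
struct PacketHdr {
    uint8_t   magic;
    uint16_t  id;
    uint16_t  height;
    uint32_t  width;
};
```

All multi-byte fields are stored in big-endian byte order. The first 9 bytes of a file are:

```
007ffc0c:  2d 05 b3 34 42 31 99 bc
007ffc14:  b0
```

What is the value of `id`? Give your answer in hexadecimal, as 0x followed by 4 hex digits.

`id` follows `magic` (1 byte), so it starts at byte offset 1 and occupies 2 bytes.
Bytes at offsets 1..2: 05 B3.
Big-endian: lowest address holds the most-significant byte.
The bytes are already most-significant first: 0x05B3.

0x05B3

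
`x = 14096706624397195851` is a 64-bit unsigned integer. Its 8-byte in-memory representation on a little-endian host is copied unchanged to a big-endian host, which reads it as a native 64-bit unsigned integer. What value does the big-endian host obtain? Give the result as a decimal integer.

5420671227722179011

14096706624397195851 in 64-bit hexadecimal is 0xC3A18FFCC2173A4B.
Stored little-endian, the bytes at ascending addresses are 4B 3A 17 C2 FC 8F A1 C3.
Read back as big-endian, the last byte is least significant, giving 0x4B3A17C2FC8FA1C3.
0x4B3A17C2FC8FA1C3 = 5420671227722179011.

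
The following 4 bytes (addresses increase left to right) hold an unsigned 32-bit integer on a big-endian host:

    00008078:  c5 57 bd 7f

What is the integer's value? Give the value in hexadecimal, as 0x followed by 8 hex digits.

0xC557BD7F

Big-endian stores the most-significant byte at the lowest address.
The bytes are already most-significant first: 0xC557BD7F.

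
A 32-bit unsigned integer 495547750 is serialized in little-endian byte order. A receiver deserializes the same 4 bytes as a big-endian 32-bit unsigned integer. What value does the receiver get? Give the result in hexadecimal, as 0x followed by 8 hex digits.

0x6675891D

495547750 in 32-bit hexadecimal is 0x1D897566.
Stored little-endian, the bytes at ascending addresses are 66 75 89 1D.
Read back as big-endian, the last byte is least significant, giving 0x6675891D.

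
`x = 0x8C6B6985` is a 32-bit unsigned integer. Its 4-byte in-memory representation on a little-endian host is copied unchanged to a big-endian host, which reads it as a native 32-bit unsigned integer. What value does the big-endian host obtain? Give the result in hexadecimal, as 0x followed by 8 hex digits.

0x85696B8C

Stored little-endian, the bytes at ascending addresses are 85 69 6B 8C.
Read back as big-endian, the last byte is least significant, giving 0x85696B8C.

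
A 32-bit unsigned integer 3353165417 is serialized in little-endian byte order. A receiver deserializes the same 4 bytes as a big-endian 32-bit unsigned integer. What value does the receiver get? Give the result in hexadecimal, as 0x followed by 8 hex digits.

0x693EDDC7

3353165417 in 32-bit hexadecimal is 0xC7DD3E69.
Stored little-endian, the bytes at ascending addresses are 69 3E DD C7.
Read back as big-endian, the last byte is least significant, giving 0x693EDDC7.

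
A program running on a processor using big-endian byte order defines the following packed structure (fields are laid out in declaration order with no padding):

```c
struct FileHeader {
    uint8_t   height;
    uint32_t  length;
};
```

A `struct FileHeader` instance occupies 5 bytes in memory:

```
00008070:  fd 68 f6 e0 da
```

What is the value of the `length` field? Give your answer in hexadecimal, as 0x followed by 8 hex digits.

`length` follows `height` (1 byte), so it starts at byte offset 1 and occupies 4 bytes.
Bytes at offsets 1..4: 68 F6 E0 DA.
Big-endian stores the most-significant byte at the lowest address.
The bytes are already most-significant first: 0x68F6E0DA.

0x68F6E0DA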